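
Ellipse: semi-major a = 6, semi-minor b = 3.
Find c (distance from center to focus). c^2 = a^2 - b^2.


c^2 = 6^2 - 3^2 = 36 - 9 = 27
c = sqrt(27) = 5.1962

c = 5.1962


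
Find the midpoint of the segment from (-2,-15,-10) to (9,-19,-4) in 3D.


Mx = (-2+9)/2 = 3.5000
My = (-15- 19)/2 = -17.0000
Mz = (-10- 4)/2 = -7.0000

M = (3.5000, -17.0000, -7.0000)


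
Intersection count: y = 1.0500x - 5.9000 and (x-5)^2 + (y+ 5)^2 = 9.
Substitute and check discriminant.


Substitute y = 1.0500x - 5.9000: (x-5)^2 + (1.0500x- 5.9000+ 5)^2 = 9
Expand to Ax^2 + Bx + C = 0, where b-k = -0.9
A = 1+m^2 = 2.1025
B = 2(m(b-k) - h) = 2(1.0500*(-0.9) - 5) = -11.89
C = h^2 + (b-k)^2 - r^2 = 25 + 0.81 - 9 = 16.81
disc = B^2-4AC = 141.3721 - 141.3721 = 0
disc = 0

1 intersection point (tangent)


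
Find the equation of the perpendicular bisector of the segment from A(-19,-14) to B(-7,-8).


Midpoint = (-13, -11)
Slope of AB = dy/dx = 6/12 = 0.5000
Perp slope = -dx/dy = -12/6 = -2.0000
b = My - (perp slope)*Mx = -11 + (12*(-13))/6 = -11 - 26.0000 = -37.0000

y = -2.0000x - 37.0000


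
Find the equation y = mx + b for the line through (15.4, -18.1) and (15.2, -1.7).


m = (16.4)/(-0.2) = -82.0000
b = y1 - m*x1 = -18.1 - (16.4*15.4)/(-0.2) = -18.1 + 1262.8000 = 1244.7000

y = -82.0000x + 1244.7000


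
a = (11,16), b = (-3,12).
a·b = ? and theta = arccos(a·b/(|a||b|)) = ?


a·b = 11*(-3) + 16*12 = -33 + 192 = 159
|a| = sqrt(121+256) = 19.4165
|b| = sqrt(9+144) = 12.3693
cos(theta) = 159/(sqrt(377)*sqrt(153)) = 159/sqrt(57681) = 0.662035
theta = arccos(159/sqrt(57681)) = 48.5448 degrees

a·b = 159, theta = 48.5448 deg


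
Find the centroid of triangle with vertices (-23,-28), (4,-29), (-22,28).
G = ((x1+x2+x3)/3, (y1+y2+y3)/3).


Gx = (-23+4- 22)/3 = -41/3 = -13.6667
Gy = (-28- 29+28)/3 = -29/3 = -9.6667

G = (-13.6667, -9.6667)


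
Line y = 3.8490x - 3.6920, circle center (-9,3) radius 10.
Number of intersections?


Substitute y = 3.8490x - 3.6920: (x+ 9)^2 + (3.8490x- 3.6920-3)^2 = 100
Expand to Ax^2 + Bx + C = 0, where b-k = -6.692
A = 1+m^2 = 15.814801
B = 2(m(b-k) - h) = 2(3.8490*(-6.692) + 9) = -33.515016
C = h^2 + (b-k)^2 - r^2 = 81 + 44.782864 - 100 = 25.782864
disc = B^2-4AC = 1123.2563 - 1631.0035 = -507.7472
disc < 0

0 intersection points


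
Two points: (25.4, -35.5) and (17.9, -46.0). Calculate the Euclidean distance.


dx = 17.9 - 25.4 = -7.5
dy = -46.0 + 35.5 = -10.5
d = sqrt(56.25 + 110.25) = sqrt(166.5) = 12.9035

12.9035


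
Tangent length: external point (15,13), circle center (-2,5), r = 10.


d = sqrt((15+ 2)^2 + (13-5)^2) = sqrt(289+64) = 18.7883
L = sqrt(353.0000 - 100) = sqrt(253.0000) = 15.9060

15.9060


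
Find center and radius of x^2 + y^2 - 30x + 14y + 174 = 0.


h = -D/2 = 30/2 = 15
k = -E/2 = -14/2 = -7
r^2 = h^2 + k^2 - F = 225 + 49 - 174 = 100
r = 10

Center (15, -7), radius = 10


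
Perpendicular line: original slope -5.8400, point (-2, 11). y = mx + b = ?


Perpendicular slope = -1/m1 = -1/(-5.8400) = 0.1712
b2 = y0 - m2*x0 = 11 - 2/(-5.8400) = 11 + 0.3425 = 11.3425

y = 0.1712x + 11.3425


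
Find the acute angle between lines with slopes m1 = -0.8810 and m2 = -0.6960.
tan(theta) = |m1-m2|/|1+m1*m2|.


m1-m2 = -0.185
1+m1*m2 = 1.613176
tan(theta) = |-0.185/1.613176| = 0.114681
theta = arctan(|-0.185/1.613176|) = 6.5421 degrees (acute angle)

6.5421 degrees


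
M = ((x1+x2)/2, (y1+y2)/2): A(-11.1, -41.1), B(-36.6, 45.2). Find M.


Mx = (-11.1 - 36.6)/2 = -47.7/2 = -23.8500
My = (-41.1 + 45.2)/2 = 4.1/2 = 2.0500

(-23.8500, 2.0500)


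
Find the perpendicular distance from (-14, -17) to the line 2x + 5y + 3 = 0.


|2*(-14) + 5*(-17) + 3| = |-110| = 110
sqrt(4 + 25) = sqrt(29) = 5.3852
d = 110/sqrt(29) = 20.4265

20.4265


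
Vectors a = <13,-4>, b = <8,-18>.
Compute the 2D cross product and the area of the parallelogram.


cross = 13*(-18) + 4*8 = -234 + 32 = -202
Parallelogram area = |-202| = 202

cross = -202, parallelogram area = 202


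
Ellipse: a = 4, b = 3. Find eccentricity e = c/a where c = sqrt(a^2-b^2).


c = sqrt(16-9) = sqrt(7) = 2.6458
e = c/a = sqrt(7)/4 = 0.6614

e = 0.6614


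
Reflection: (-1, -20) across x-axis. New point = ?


Reflection rule for x-axis: (x, -y)
(-1, -20) -> (-1, 20)

(-1, 20)


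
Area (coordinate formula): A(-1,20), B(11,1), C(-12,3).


-1*(1-3) = 2
11*(3-20) = -187
-12*(20-1) = -228
sum = -413
Area = |-413|/2 = 206.5000

206.5000 sq units


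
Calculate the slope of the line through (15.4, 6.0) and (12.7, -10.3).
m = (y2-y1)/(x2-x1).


dy = -10.3 - 6.0 = -16.3
dx = 12.7 - 15.4 = -2.7
m = -16.3/(-2.7) = 6.0370

m = 6.0370


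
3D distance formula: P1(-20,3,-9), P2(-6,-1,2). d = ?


dx=14, dy=-4, dz=11
d = sqrt(196+16+121) = sqrt(333) = 18.2483

18.2483


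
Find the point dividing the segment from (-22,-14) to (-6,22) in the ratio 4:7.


Px = (4*(-6) + 7*(-22))/11 = -178/11 = -16.1818
Py = (4*22 + 7*(-14))/11 = -10/11 = -0.9091

P = (-16.1818, -0.9091)


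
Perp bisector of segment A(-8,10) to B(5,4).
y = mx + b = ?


Midpoint = (-1.5, 7)
Slope of AB = dy/dx = -6/13 = -0.4615
Perp slope = -dx/dy = 13/6 = 2.1667
b = My - (perp slope)*Mx = 7 + (13*(-1.5))/(-6) = 7 + 3.2500 = 10.2500

y = 2.1667x + 10.2500


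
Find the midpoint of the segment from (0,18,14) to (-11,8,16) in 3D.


Mx = (0- 11)/2 = -5.5000
My = (18+8)/2 = 13.0000
Mz = (14+16)/2 = 15.0000

M = (-5.5000, 13.0000, 15.0000)


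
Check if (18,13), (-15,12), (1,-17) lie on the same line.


18*(12+ 17) - 15*(-17-13) + 1*(13-12)
= 522 + 450 + 1 = 973

No, not collinear (determinant = 973)


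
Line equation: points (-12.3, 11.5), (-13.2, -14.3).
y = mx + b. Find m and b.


m = (-25.8)/(-0.9) = 28.6667
b = y1 - m*x1 = 11.5 - (-25.8*(-12.3))/(-0.9) = 11.5 + 352.6000 = 364.1000

y = 28.6667x + 364.1000


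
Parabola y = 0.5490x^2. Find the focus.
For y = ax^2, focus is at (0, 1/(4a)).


a = 0.5490
4a = 2.1960
focus = (0, 1/2.1960) = (0, 0.4554)

Focus = (0, 0.4554)


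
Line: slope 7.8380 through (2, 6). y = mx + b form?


y - 6 = 7.8380(x - 2)
y = 7.8380x + 6 - 7.8380*2
y = 7.8380x - 9.6760

y = 7.8380x - 9.6760


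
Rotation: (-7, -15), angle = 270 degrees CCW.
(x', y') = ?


cos(270) = 0, sin(270) = -1
x' = -7*0 + 15*(-1) = -15
y' = -7*(-1) - 15*0 = 7

(-15, 7)


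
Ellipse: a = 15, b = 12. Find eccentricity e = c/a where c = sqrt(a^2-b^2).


c = sqrt(225-144) = sqrt(81) = 9.0000
e = c/a = 9/15 = 0.6000

e = 0.6000


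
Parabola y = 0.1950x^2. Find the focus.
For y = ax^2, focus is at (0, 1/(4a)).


a = 0.1950
4a = 0.7800
focus = (0, 1/0.7800) = (0, 1.2821)

Focus = (0, 1.2821)


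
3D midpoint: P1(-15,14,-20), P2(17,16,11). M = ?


Mx = (-15+17)/2 = 1.0000
My = (14+16)/2 = 15.0000
Mz = (-20+11)/2 = -4.5000

M = (1.0000, 15.0000, -4.5000)


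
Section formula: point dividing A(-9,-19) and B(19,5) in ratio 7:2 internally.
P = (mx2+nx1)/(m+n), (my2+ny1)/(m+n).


Px = (7*19 + 2*(-9))/9 = 115/9 = 12.7778
Py = (7*5 + 2*(-19))/9 = -3/9 = -0.3333

P = (12.7778, -0.3333)


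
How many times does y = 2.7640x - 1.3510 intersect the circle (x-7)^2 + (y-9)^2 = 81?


Substitute y = 2.7640x - 1.3510: (x-7)^2 + (2.7640x- 1.3510-9)^2 = 81
Expand to Ax^2 + Bx + C = 0, where b-k = -10.351
A = 1+m^2 = 8.639696
B = 2(m(b-k) - h) = 2(2.7640*(-10.351) - 7) = -71.220328
C = h^2 + (b-k)^2 - r^2 = 49 + 107.143201 - 81 = 75.143201
disc = B^2-4AC = 5072.3351 - 2596.8577 = 2475.4774
disc > 0

2 intersection points


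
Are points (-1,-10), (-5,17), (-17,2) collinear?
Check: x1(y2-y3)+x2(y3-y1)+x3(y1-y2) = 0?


-1*(17-2) - 5*(2+ 10) - 17*(-10-17)
= -15 - 60 + 459 = 384

No, not collinear (determinant = 384)


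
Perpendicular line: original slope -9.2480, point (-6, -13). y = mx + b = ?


Perpendicular slope = -1/m1 = -1/(-9.2480) = 0.1081
b2 = y0 - m2*x0 = -13 - 6/(-9.2480) = -13 + 0.6488 = -12.3512

y = 0.1081x - 12.3512


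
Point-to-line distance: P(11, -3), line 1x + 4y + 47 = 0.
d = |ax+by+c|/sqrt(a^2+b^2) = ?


|1*11 + 4*(-3) + 47| = |46| = 46
sqrt(1 + 16) = sqrt(17) = 4.1231
d = 46/sqrt(17) = 11.1566

11.1566


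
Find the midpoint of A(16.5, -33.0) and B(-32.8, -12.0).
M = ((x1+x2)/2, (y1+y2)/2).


Mx = (16.5 - 32.8)/2 = -16.3/2 = -8.1500
My = (-33.0 - 12.0)/2 = -45.0/2 = -22.5000

(-8.1500, -22.5000)


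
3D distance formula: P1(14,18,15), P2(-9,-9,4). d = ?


dx=-23, dy=-27, dz=-11
d = sqrt(529+729+121) = sqrt(1379) = 37.1349

37.1349


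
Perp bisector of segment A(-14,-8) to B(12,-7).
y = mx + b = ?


Midpoint = (-1, -7.5)
Slope of AB = dy/dx = 1/26 = 0.0385
Perp slope = -dx/dy = -26/1 = -26.0000
b = My - (perp slope)*Mx = -7.5 + (26*(-1))/1 = -7.5 - 26.0000 = -33.5000

y = -26.0000x - 33.5000


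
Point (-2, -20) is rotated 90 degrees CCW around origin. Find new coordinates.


cos(90) = 0, sin(90) = 1
x' = -2*0 + 20*1 = 20
y' = -2*1 - 20*0 = -2

(20, -2)


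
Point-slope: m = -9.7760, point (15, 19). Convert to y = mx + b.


y - 19 = -9.7760(x - 15)
y = -9.7760x + 19 + 9.7760*15
y = -9.7760x + 165.6400

y = -9.7760x + 165.6400


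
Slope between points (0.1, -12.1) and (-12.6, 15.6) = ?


dy = 15.6 + 12.1 = 27.7
dx = -12.6 - 0.1 = -12.7
m = 27.7/(-12.7) = -2.1811

m = -2.1811


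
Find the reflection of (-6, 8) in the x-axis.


Reflection rule for x-axis: (x, -y)
(-6, 8) -> (-6, -8)

(-6, -8)


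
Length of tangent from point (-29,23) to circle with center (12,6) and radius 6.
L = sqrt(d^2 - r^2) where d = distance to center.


d = sqrt((-29-12)^2 + (23-6)^2) = sqrt(1681+289) = 44.3847
L = sqrt(1970.0000 - 36) = sqrt(1934.0000) = 43.9773

43.9773


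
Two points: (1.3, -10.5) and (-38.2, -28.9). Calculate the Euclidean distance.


dx = -38.2 - 1.3 = -39.5
dy = -28.9 + 10.5 = -18.4
d = sqrt(1560.25 + 338.56) = sqrt(1898.81) = 43.5753

43.5753


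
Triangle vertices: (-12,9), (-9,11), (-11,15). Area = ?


-12*(11-15) = 48
-9*(15-9) = -54
-11*(9-11) = 22
sum = 16
Area = |16|/2 = 8.0000

8.0000 sq units


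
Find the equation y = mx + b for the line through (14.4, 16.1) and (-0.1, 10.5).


m = (-5.6)/(-14.5) = 0.3862
b = y1 - m*x1 = 16.1 - (-5.6*14.4)/(-14.5) = 16.1 - 5.5614 = 10.5386

y = 0.3862x + 10.5386


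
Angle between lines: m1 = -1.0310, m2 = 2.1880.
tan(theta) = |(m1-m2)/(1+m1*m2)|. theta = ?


m1-m2 = -3.219
1+m1*m2 = -1.255828
tan(theta) = |-3.219/(-1.255828)| = 2.563249
theta = arctan(|-3.219/(-1.255828)|) = 68.6878 degrees (acute angle)

68.6878 degrees


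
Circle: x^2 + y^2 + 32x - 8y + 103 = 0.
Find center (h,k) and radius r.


h = -D/2 = -32/2 = -16
k = -E/2 = 8/2 = 4
r^2 = h^2 + k^2 - F = 256 + 16 - 103 = 169
r = 13

Center (-16, 4), radius = 13


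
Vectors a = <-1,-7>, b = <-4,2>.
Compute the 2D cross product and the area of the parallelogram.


cross = -1*2 + 7*(-4) = -2 - 28 = -30
Parallelogram area = |-30| = 30

cross = -30, parallelogram area = 30


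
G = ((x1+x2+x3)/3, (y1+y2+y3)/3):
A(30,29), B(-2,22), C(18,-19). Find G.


Gx = (30- 2+18)/3 = 46/3 = 15.3333
Gy = (29+22- 19)/3 = 32/3 = 10.6667

G = (15.3333, 10.6667)


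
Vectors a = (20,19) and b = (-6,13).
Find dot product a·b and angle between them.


a·b = 20*(-6) + 19*13 = -120 + 247 = 127
|a| = sqrt(400+361) = 27.5862
|b| = sqrt(36+169) = 14.3178
cos(theta) = 127/(sqrt(761)*sqrt(205)) = 127/sqrt(156005) = 0.321540
theta = arccos(127/sqrt(156005)) = 71.2439 degrees

a·b = 127, theta = 71.2439 deg


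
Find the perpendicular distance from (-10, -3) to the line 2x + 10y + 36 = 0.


|2*(-10) + 10*(-3) + 36| = |-14| = 14
sqrt(4 + 100) = sqrt(104) = 10.1980
d = 14/sqrt(104) = 1.3728

1.3728


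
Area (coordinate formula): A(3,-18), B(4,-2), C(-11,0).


3*(-2-0) = -6
4*(0+ 18) = 72
-11*(-18+ 2) = 176
sum = 242
Area = |242|/2 = 121.0000

121.0000 sq units


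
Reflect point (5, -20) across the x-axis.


Reflection rule for x-axis: (x, -y)
(5, -20) -> (5, 20)

(5, 20)


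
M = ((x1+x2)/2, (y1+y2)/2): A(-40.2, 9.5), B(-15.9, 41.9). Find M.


Mx = (-40.2 - 15.9)/2 = -56.1/2 = -28.0500
My = (9.5 + 41.9)/2 = 51.4/2 = 25.7000

(-28.0500, 25.7000)


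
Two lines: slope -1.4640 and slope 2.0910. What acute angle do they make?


m1-m2 = -3.555
1+m1*m2 = -2.061224
tan(theta) = |-3.555/(-2.061224)| = 1.724703
theta = arctan(|-3.555/(-2.061224)|) = 59.8944 degrees (acute angle)

59.8944 degrees


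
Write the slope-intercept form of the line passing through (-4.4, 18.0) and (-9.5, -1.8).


m = (-19.8)/(-5.1) = 3.8824
b = y1 - m*x1 = 18.0 - (-19.8*(-4.4))/(-5.1) = 18.0 + 17.0824 = 35.0824

y = 3.8824x + 35.0824


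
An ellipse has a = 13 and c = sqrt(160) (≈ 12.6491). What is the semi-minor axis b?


b^2 = 13^2 - (sqrt(160))^2 = 169 - 160 = 9
b = sqrt(9) = 3

b = 3


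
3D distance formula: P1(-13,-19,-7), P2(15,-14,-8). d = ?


dx=28, dy=5, dz=-1
d = sqrt(784+25+1) = sqrt(810) = 28.4605

28.4605


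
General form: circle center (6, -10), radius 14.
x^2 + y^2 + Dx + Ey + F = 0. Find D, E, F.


(x-6)^2 + (y+ 10)^2 = 14^2
D = -2h = -12, E = -2k = 20
F = h^2+k^2-r^2 = 36+100-196 = -60

D = -12, E = 20, F = -60


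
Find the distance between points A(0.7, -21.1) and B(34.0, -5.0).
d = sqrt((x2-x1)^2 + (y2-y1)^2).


dx = 34.0 - 0.7 = 33.3
dy = -5.0 + 21.1 = 16.1
d = sqrt(1108.89 + 259.21) = sqrt(1368.1) = 36.9878

36.9878


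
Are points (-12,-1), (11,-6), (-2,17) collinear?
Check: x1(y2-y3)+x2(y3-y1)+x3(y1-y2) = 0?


-12*(-6-17) + 11*(17+ 1) - 2*(-1+ 6)
= 276 + 198 - 10 = 464

No, not collinear (determinant = 464)


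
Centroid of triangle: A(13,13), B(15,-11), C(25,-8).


Gx = (13+15+25)/3 = 53/3 = 17.6667
Gy = (13- 11- 8)/3 = -6/3 = -2.0000

G = (17.6667, -2.0000)


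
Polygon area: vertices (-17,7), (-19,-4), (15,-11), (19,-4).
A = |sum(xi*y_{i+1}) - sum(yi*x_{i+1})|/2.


sum(xi*y_{i+1}) = -17*(-4) - 19*(-11) + 15*(-4) + 19*7 = 350
sum(yi*x_{i+1}) = 7*(-19) - 4*15 - 11*19 - 4*(-17) = -334
Area = |350 + 334|/2 = 684/2 = 342.0000

342.0000 sq units


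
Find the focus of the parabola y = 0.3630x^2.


a = 0.3630
4a = 1.4520
focus = (0, 1/1.4520) = (0, 0.6887)

Focus = (0, 0.6887)


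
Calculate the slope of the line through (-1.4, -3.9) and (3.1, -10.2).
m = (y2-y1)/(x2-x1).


dy = -10.2 + 3.9 = -6.3
dx = 3.1 + 1.4 = 4.5
m = -6.3/4.5 = -1.4000

m = -1.4000


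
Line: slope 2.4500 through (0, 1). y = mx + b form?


y - 1 = 2.4500(x - 0)
y = 2.4500x + 1 - 2.4500*0
y = 2.4500x + 1.0000

y = 2.4500x + 1.0000


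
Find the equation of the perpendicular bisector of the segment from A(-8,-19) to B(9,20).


Midpoint = (0.5, 0.5)
Slope of AB = dy/dx = 39/17 = 2.2941
Perp slope = -dx/dy = -17/39 = -0.4359
b = My - (perp slope)*Mx = 0.5 + (17*0.5)/39 = 0.5 + 0.2179 = 0.7179

y = -0.4359x + 0.7179


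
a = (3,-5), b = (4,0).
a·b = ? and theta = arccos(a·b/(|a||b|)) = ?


a·b = 3*4 - 5*0 = 12 + 0 = 12
|a| = sqrt(9+25) = 5.8310
|b| = sqrt(16+0) = 4.0000
cos(theta) = 12/(sqrt(34)*sqrt(16)) = 12/sqrt(544) = 0.514496
theta = arccos(12/sqrt(544)) = 59.0362 degrees

a·b = 12, theta = 59.0362 deg


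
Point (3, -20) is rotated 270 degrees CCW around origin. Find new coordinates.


cos(270) = 0, sin(270) = -1
x' = 3*0 + 20*(-1) = -20
y' = 3*(-1) - 20*0 = -3

(-20, -3)


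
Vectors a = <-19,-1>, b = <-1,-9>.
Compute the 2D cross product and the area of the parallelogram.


cross = -19*(-9) + 1*(-1) = 171 - 1 = 170
Parallelogram area = |170| = 170

cross = 170, parallelogram area = 170


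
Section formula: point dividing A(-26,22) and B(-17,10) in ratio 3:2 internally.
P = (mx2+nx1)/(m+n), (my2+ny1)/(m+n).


Px = (3*(-17) + 2*(-26))/5 = -103/5 = -20.6000
Py = (3*10 + 2*22)/5 = 74/5 = 14.8000

P = (-20.6000, 14.8000)


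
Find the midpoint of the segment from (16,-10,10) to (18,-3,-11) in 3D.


Mx = (16+18)/2 = 17.0000
My = (-10- 3)/2 = -6.5000
Mz = (10- 11)/2 = -0.5000

M = (17.0000, -6.5000, -0.5000)


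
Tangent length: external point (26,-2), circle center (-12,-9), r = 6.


d = sqrt((26+ 12)^2 + (-2+ 9)^2) = sqrt(1444+49) = 38.6394
L = sqrt(1493.0000 - 36) = sqrt(1457.0000) = 38.1707

38.1707


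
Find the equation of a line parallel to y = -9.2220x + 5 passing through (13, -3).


Parallel lines have equal slopes.
m2 = -9.2220
b2 = -3 + 9.2220*13 = 116.8860

y = -9.2220x + 116.8860


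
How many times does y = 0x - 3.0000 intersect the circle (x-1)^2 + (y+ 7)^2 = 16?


Substitute y = 0x - 3.0000: (x-1)^2 + (0x- 3.0000+ 7)^2 = 16
Expand to Ax^2 + Bx + C = 0, where b-k = 4
A = 1+m^2 = 1
B = 2(m(b-k) - h) = 2(0*4 - 1) = -2
C = h^2 + (b-k)^2 - r^2 = 1 + 16 - 16 = 1
disc = B^2-4AC = 4.0000 - 4.0000 = 0
disc = 0

1 intersection point (tangent)


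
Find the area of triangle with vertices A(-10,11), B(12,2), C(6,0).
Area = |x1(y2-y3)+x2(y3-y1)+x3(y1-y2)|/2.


-10*(2-0) = -20
12*(0-11) = -132
6*(11-2) = 54
sum = -98
Area = |-98|/2 = 49.0000

49.0000 sq units


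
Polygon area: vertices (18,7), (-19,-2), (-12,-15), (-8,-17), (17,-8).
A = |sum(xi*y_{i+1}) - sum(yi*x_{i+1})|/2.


sum(xi*y_{i+1}) = 18*(-2) - 19*(-15) - 12*(-17) - 8*(-8) + 17*7 = 636
sum(yi*x_{i+1}) = 7*(-19) - 2*(-12) - 15*(-8) - 17*17 - 8*18 = -422
Area = |636 + 422|/2 = 1058/2 = 529.0000

529.0000 sq units


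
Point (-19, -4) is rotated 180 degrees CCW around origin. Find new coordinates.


cos(180) = -1, sin(180) = 0
x' = -19*(-1) + 4*0 = 19
y' = -19*0 - 4*(-1) = 4

(19, 4)


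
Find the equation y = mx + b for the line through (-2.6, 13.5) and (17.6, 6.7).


m = (-6.8)/(20.2) = -0.3366
b = y1 - m*x1 = 13.5 - (-6.8*(-2.6))/(20.2) = 13.5 - 0.8752 = 12.6248

y = -0.3366x + 12.6248


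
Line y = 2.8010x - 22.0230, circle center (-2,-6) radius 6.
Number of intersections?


Substitute y = 2.8010x - 22.0230: (x+ 2)^2 + (2.8010x- 22.0230+ 6)^2 = 36
Expand to Ax^2 + Bx + C = 0, where b-k = -16.023
A = 1+m^2 = 8.845601
B = 2(m(b-k) - h) = 2(2.8010*(-16.023) + 2) = -85.760846
C = h^2 + (b-k)^2 - r^2 = 4 + 256.736529 - 36 = 224.736529
disc = B^2-4AC = 7354.9227 - 7951.7187 = -596.7960
disc < 0

0 intersection points


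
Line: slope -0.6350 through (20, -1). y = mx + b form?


y + 1 = -0.6350(x - 20)
y = -0.6350x - 1 + 0.6350*20
y = -0.6350x + 11.7000

y = -0.6350x + 11.7000


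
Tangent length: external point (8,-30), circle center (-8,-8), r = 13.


d = sqrt((8+ 8)^2 + (-30+ 8)^2) = sqrt(256+484) = 27.2029
L = sqrt(740.0000 - 169) = sqrt(571.0000) = 23.8956

23.8956


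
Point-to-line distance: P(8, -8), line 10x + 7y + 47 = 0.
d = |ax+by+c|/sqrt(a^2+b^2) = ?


|10*8 + 7*(-8) + 47| = |71| = 71
sqrt(100 + 49) = sqrt(149) = 12.2066
d = 71/sqrt(149) = 5.8165

5.8165


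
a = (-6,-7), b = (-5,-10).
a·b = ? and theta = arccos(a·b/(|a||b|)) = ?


a·b = -6*(-5) - 7*(-10) = 30 + 70 = 100
|a| = sqrt(36+49) = 9.2195
|b| = sqrt(25+100) = 11.1803
cos(theta) = 100/(sqrt(85)*sqrt(125)) = 100/sqrt(10625) = 0.970143
theta = arccos(100/sqrt(10625)) = 14.0362 degrees

a·b = 100, theta = 14.0362 deg


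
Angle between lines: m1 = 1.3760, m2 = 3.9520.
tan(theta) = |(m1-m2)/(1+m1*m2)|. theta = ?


m1-m2 = -2.576
1+m1*m2 = 6.437952
tan(theta) = |-2.576/6.437952| = 0.400127
theta = arctan(|-2.576/6.437952|) = 21.8077 degrees (acute angle)

21.8077 degrees


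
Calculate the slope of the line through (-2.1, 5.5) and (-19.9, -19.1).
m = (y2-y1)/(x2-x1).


dy = -19.1 - 5.5 = -24.6
dx = -19.9 + 2.1 = -17.8
m = -24.6/(-17.8) = 1.3820

m = 1.3820


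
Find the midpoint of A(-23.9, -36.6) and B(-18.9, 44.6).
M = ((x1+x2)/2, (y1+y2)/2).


Mx = (-23.9 - 18.9)/2 = -42.8/2 = -21.4000
My = (-36.6 + 44.6)/2 = 8.0/2 = 4.0000

(-21.4000, 4.0000)


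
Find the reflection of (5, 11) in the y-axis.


Reflection rule for y-axis: (-x, y)
(5, 11) -> (-5, 11)

(-5, 11)


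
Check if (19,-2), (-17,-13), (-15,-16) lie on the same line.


19*(-13+ 16) - 17*(-16+ 2) - 15*(-2+ 13)
= 57 + 238 - 165 = 130

No, not collinear (determinant = 130)


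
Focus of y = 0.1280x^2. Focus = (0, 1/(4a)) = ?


a = 0.1280
4a = 0.5120
focus = (0, 1/0.5120) = (0, 1.9531)

Focus = (0, 1.9531)


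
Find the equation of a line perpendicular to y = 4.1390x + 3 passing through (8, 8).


Perpendicular slope = -1/m1 = -1/4.1390 = -0.2416
b2 = y0 - m2*x0 = 8 + 8/4.1390 = 8 + 1.9328 = 9.9328

y = -0.2416x + 9.9328


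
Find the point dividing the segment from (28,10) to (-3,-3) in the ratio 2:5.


Px = (2*(-3) + 5*28)/7 = 134/7 = 19.1429
Py = (2*(-3) + 5*10)/7 = 44/7 = 6.2857

P = (19.1429, 6.2857)


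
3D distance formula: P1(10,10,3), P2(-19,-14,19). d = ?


dx=-29, dy=-24, dz=16
d = sqrt(841+576+256) = sqrt(1673) = 40.9023

40.9023


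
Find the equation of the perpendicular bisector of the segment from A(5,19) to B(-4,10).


Midpoint = (0.5, 14.5)
Slope of AB = dy/dx = -9/(-9) = 1.0000
Perp slope = -dx/dy = -9/9 = -1.0000
b = My - (perp slope)*Mx = 14.5 + (-9*0.5)/(-9) = 14.5 + 0.5000 = 15.0000

y = -1.0000x + 15.0000


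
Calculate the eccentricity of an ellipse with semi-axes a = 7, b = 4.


c = sqrt(49-16) = sqrt(33) = 5.7446
e = c/a = sqrt(33)/7 = 0.8207

e = 0.8207


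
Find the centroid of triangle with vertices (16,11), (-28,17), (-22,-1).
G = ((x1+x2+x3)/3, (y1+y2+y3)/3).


Gx = (16- 28- 22)/3 = -34/3 = -11.3333
Gy = (11+17- 1)/3 = 27/3 = 9.0000

G = (-11.3333, 9.0000)


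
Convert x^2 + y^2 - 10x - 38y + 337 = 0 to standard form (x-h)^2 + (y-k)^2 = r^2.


h = -D/2 = 10/2 = 5
k = -E/2 = 38/2 = 19
r^2 = h^2 + k^2 - F = 25 + 361 - 337 = 49
r = 7

Center (5, 19), radius = 7


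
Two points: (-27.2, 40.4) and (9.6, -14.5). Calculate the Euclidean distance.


dx = 9.6 + 27.2 = 36.8
dy = -14.5 - 40.4 = -54.9
d = sqrt(1354.24 + 3014.01) = sqrt(4368.25) = 66.0927

66.0927


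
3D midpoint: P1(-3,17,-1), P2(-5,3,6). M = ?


Mx = (-3- 5)/2 = -4.0000
My = (17+3)/2 = 10.0000
Mz = (-1+6)/2 = 2.5000

M = (-4.0000, 10.0000, 2.5000)


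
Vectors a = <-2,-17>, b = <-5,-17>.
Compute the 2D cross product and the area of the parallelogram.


cross = -2*(-17) + 17*(-5) = 34 - 85 = -51
Parallelogram area = |-51| = 51

cross = -51, parallelogram area = 51


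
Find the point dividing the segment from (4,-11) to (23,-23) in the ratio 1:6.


Px = (1*23 + 6*4)/7 = 47/7 = 6.7143
Py = (1*(-23) + 6*(-11))/7 = -89/7 = -12.7143

P = (6.7143, -12.7143)


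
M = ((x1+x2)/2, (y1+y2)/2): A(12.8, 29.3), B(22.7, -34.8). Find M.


Mx = (12.8 + 22.7)/2 = 35.5/2 = 17.7500
My = (29.3 - 34.8)/2 = -5.5/2 = -2.7500

(17.7500, -2.7500)


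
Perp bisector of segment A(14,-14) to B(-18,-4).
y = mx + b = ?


Midpoint = (-2, -9)
Slope of AB = dy/dx = 10/(-32) = -0.3125
Perp slope = -dx/dy = 32/10 = 3.2000
b = My - (perp slope)*Mx = -9 + (-32*(-2))/10 = -9 + 6.4000 = -2.6000

y = 3.2000x - 2.6000


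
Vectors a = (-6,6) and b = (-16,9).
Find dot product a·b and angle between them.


a·b = -6*(-16) + 6*9 = 96 + 54 = 150
|a| = sqrt(36+36) = 8.4853
|b| = sqrt(256+81) = 18.3576
cos(theta) = 150/(sqrt(72)*sqrt(337)) = 150/sqrt(24264) = 0.962964
theta = arccos(150/sqrt(24264)) = 15.6422 degrees

a·b = 150, theta = 15.6422 deg


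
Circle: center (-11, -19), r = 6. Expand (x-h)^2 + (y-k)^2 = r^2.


(x+ 11)^2 + (y+ 19)^2 = 6^2
D = -2h = 22, E = -2k = 38
F = h^2+k^2-r^2 = 121+361-36 = 446

x^2 + y^2 + 22x + 38y + 446 = 0


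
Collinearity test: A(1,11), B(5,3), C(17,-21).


1*(3+ 21) + 5*(-21-11) + 17*(11-3)
= 24 - 160 + 136 = 0

Yes, collinear (determinant = 0)


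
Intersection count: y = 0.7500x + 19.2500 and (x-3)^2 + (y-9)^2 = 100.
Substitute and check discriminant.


Substitute y = 0.7500x + 19.2500: (x-3)^2 + (0.7500x+19.2500-9)^2 = 100
Expand to Ax^2 + Bx + C = 0, where b-k = 10.25
A = 1+m^2 = 1.5625
B = 2(m(b-k) - h) = 2(0.7500*10.25 - 3) = 9.375
C = h^2 + (b-k)^2 - r^2 = 9 + 105.0625 - 100 = 14.0625
disc = B^2-4AC = 87.8906 - 87.8906 = 0
disc = 0

1 intersection point (tangent)


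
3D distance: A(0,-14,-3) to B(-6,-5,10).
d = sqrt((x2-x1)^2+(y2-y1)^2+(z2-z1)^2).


dx=-6, dy=9, dz=13
d = sqrt(36+81+169) = sqrt(286) = 16.9115

16.9115


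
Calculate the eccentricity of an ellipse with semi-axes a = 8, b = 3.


c = sqrt(64-9) = sqrt(55) = 7.4162
e = c/a = sqrt(55)/8 = 0.9270

e = 0.9270


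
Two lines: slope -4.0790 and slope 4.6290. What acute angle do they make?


m1-m2 = -8.708
1+m1*m2 = -17.881691
tan(theta) = |-8.708/(-17.881691)| = 0.486979
theta = arctan(|-8.708/(-17.881691)|) = 25.9651 degrees (acute angle)

25.9651 degrees


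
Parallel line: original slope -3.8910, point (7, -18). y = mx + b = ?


Parallel lines have equal slopes.
m2 = -3.8910
b2 = -18 + 3.8910*7 = 9.2370

y = -3.8910x + 9.2370


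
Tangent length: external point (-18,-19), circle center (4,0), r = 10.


d = sqrt((-18-4)^2 + (-19-0)^2) = sqrt(484+361) = 29.0689
L = sqrt(845.0000 - 100) = sqrt(745.0000) = 27.2947

27.2947


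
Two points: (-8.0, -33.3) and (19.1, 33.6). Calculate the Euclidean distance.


dx = 19.1 + 8.0 = 27.1
dy = 33.6 + 33.3 = 66.9
d = sqrt(734.41 + 4475.61) = sqrt(5210.02) = 72.1805

72.1805


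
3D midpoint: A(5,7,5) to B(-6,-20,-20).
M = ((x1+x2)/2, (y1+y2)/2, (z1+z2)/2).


Mx = (5- 6)/2 = -0.5000
My = (7- 20)/2 = -6.5000
Mz = (5- 20)/2 = -7.5000

M = (-0.5000, -6.5000, -7.5000)


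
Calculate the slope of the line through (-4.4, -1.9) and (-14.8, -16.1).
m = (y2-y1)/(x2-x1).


dy = -16.1 + 1.9 = -14.2
dx = -14.8 + 4.4 = -10.4
m = -14.2/(-10.4) = 1.3654

m = 1.3654


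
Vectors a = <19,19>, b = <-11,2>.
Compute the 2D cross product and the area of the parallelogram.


cross = 19*2 - 19*(-11) = 38 + 209 = 247
Parallelogram area = |247| = 247

cross = 247, parallelogram area = 247


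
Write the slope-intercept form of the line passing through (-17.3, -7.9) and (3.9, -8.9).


m = (-1.0)/(21.2) = -0.0472
b = y1 - m*x1 = -7.9 - (-1.0*(-17.3))/(21.2) = -7.9 - 0.8160 = -8.7160

y = -0.0472x - 8.7160


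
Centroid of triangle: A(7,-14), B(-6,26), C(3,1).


Gx = (7- 6+3)/3 = 4/3 = 1.3333
Gy = (-14+26+1)/3 = 13/3 = 4.3333

G = (1.3333, 4.3333)


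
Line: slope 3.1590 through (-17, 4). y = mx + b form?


y - 4 = 3.1590(x + 17)
y = 3.1590x + 4 - 3.1590*(-17)
y = 3.1590x + 57.7030

y = 3.1590x + 57.7030


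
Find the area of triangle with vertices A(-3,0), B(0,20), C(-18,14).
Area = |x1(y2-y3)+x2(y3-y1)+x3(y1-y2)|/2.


-3*(20-14) = -18
0*(14-0) = 0
-18*(0-20) = 360
sum = 342
Area = |342|/2 = 171.0000

171.0000 sq units


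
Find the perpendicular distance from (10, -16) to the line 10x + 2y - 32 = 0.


|10*10 + 2*(-16) - 32| = |36| = 36
sqrt(100 + 4) = sqrt(104) = 10.1980
d = 36/sqrt(104) = 3.5301

3.5301


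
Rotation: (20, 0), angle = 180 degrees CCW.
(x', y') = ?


cos(180) = -1, sin(180) = 0
x' = 20*(-1) - 0*0 = -20
y' = 20*0 + 0*(-1) = 0

(-20, 0)


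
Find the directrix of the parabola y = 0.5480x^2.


a = 0.5480
1/(4a) = 0.4562
directrix: y = -0.4562 = -0.4562

y = -0.4562


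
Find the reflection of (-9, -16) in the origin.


Reflection rule for origin: (-x, -y)
(-9, -16) -> (9, 16)

(9, 16)


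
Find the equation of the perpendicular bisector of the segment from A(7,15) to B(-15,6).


Midpoint = (-4, 10.5)
Slope of AB = dy/dx = -9/(-22) = 0.4091
Perp slope = -dx/dy = -22/9 = -2.4444
b = My - (perp slope)*Mx = 10.5 + (-22*(-4))/(-9) = 10.5 - 9.7778 = 0.7222

y = -2.4444x + 0.7222


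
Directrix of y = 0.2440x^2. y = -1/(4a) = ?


a = 0.2440
1/(4a) = 1.0246
directrix: y = -1.0246 = -1.0246

y = -1.0246


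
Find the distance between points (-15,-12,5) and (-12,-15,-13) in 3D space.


dx=3, dy=-3, dz=-18
d = sqrt(9+9+324) = sqrt(342) = 18.4932

18.4932


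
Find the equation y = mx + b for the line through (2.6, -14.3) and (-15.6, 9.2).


m = (23.5)/(-18.2) = -1.2912
b = y1 - m*x1 = -14.3 - (23.5*2.6)/(-18.2) = -14.3 + 3.3571 = -10.9429

y = -1.2912x - 10.9429


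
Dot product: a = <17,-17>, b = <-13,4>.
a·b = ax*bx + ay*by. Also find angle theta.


a·b = 17*(-13) - 17*4 = -221 - 68 = -289
|a| = sqrt(289+289) = 24.0416
|b| = sqrt(169+16) = 13.6015
cos(theta) = -289/(sqrt(578)*sqrt(185)) = -289/sqrt(106930) = -0.883788
theta = arccos(-289/sqrt(106930)) = 152.1027 degrees

a·b = -289, theta = 152.1027 deg


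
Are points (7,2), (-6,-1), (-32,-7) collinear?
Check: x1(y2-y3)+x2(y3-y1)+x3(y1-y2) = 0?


7*(-1+ 7) - 6*(-7-2) - 32*(2+ 1)
= 42 + 54 - 96 = 0

Yes, collinear (determinant = 0)


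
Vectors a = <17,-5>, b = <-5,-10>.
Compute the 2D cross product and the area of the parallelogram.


cross = 17*(-10) + 5*(-5) = -170 - 25 = -195
Parallelogram area = |-195| = 195

cross = -195, parallelogram area = 195


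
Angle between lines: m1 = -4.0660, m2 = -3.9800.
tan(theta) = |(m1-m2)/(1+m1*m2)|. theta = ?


m1-m2 = -0.086
1+m1*m2 = 17.18268
tan(theta) = |-0.086/17.18268| = 0.005005
theta = arctan(|-0.086/17.18268|) = 0.2868 degrees (acute angle)

0.2868 degrees


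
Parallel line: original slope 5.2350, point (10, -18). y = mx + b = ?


Parallel lines have equal slopes.
m2 = 5.2350
b2 = -18 - 5.2350*10 = -70.3500

y = 5.2350x - 70.3500


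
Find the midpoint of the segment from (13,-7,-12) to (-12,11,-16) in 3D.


Mx = (13- 12)/2 = 0.5000
My = (-7+11)/2 = 2.0000
Mz = (-12- 16)/2 = -14.0000

M = (0.5000, 2.0000, -14.0000)


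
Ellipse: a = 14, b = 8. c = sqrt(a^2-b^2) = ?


c^2 = 14^2 - 8^2 = 196 - 64 = 132
c = sqrt(132) = 11.4891

c = 11.4891


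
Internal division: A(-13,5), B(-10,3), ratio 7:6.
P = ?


Px = (7*(-10) + 6*(-13))/13 = -148/13 = -11.3846
Py = (7*3 + 6*5)/13 = 51/13 = 3.9231

P = (-11.3846, 3.9231)


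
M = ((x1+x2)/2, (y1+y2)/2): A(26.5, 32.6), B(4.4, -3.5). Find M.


Mx = (26.5 + 4.4)/2 = 30.9/2 = 15.4500
My = (32.6 - 3.5)/2 = 29.1/2 = 14.5500

(15.4500, 14.5500)


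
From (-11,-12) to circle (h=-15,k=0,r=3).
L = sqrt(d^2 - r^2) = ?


d = sqrt((-11+ 15)^2 + (-12-0)^2) = sqrt(16+144) = 12.6491
L = sqrt(160.0000 - 9) = sqrt(151.0000) = 12.2882

12.2882


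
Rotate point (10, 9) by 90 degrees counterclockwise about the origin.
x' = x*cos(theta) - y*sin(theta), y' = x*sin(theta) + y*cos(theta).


cos(90) = 0, sin(90) = 1
x' = 10*0 - 9*1 = -9
y' = 10*1 + 9*0 = 10

(-9, 10)


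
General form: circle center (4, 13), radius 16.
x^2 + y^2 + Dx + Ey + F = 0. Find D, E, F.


(x-4)^2 + (y-13)^2 = 16^2
D = -2h = -8, E = -2k = -26
F = h^2+k^2-r^2 = 16+169-256 = -71

D = -8, E = -26, F = -71


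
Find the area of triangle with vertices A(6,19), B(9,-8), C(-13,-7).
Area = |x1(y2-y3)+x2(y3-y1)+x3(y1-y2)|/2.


6*(-8+ 7) = -6
9*(-7-19) = -234
-13*(19+ 8) = -351
sum = -591
Area = |-591|/2 = 295.5000

295.5000 sq units


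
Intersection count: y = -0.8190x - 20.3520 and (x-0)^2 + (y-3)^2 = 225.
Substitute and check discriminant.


Substitute y = -0.8190x - 20.3520: (x-0)^2 + (-0.8190x- 20.3520-3)^2 = 225
Expand to Ax^2 + Bx + C = 0, where b-k = -23.352
A = 1+m^2 = 1.670761
B = 2(m(b-k) - h) = 2(-0.8190*(-23.352) - 0) = 38.250576
C = h^2 + (b-k)^2 - r^2 = 0 + 545.315904 - 225 = 320.315904
disc = B^2-4AC = 1463.1066 - 2140.6853 = -677.5787
disc < 0

0 intersection points


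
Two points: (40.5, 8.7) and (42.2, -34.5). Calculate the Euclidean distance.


dx = 42.2 - 40.5 = 1.7
dy = -34.5 - 8.7 = -43.2
d = sqrt(2.89 + 1866.24) = sqrt(1869.13) = 43.2334

43.2334


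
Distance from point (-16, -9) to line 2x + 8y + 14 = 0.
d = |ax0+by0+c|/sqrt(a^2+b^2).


|2*(-16) + 8*(-9) + 14| = |-90| = 90
sqrt(4 + 64) = sqrt(68) = 8.2462
d = 90/sqrt(68) = 10.9141

10.9141


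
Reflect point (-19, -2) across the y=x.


Reflection rule for y=x: (y, x)
(-19, -2) -> (-2, -19)

(-2, -19)


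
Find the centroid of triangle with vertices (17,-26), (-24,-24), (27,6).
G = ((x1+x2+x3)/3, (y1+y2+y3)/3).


Gx = (17- 24+27)/3 = 20/3 = 6.6667
Gy = (-26- 24+6)/3 = -44/3 = -14.6667

G = (6.6667, -14.6667)


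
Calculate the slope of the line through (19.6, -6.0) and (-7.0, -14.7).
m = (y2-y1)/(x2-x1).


dy = -14.7 + 6.0 = -8.7
dx = -7.0 - 19.6 = -26.6
m = -8.7/(-26.6) = 0.3271

m = 0.3271


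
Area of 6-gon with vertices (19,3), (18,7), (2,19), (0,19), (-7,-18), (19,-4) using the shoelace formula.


sum(xi*y_{i+1}) = 19*7 + 18*19 + 2*19 + 0*(-18) - 7*(-4) + 19*3 = 598
sum(yi*x_{i+1}) = 3*18 + 7*2 + 19*0 + 19*(-7) - 18*19 - 4*19 = -483
Area = |598 + 483|/2 = 1081/2 = 540.5000

540.5000 sq units


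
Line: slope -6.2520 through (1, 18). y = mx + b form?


y - 18 = -6.2520(x - 1)
y = -6.2520x + 18 + 6.2520*1
y = -6.2520x + 24.2520

y = -6.2520x + 24.2520


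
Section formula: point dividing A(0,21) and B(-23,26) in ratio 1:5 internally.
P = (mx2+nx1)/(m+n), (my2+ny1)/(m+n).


Px = (1*(-23) + 5*0)/6 = -23/6 = -3.8333
Py = (1*26 + 5*21)/6 = 131/6 = 21.8333

P = (-3.8333, 21.8333)


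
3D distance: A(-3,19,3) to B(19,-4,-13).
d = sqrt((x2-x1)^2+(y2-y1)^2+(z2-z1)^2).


dx=22, dy=-23, dz=-16
d = sqrt(484+529+256) = sqrt(1269) = 35.6230

35.6230


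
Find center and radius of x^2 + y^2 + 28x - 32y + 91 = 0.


h = -D/2 = -28/2 = -14
k = -E/2 = 32/2 = 16
r^2 = h^2 + k^2 - F = 196 + 256 - 91 = 361
r = 19

Center (-14, 16), radius = 19


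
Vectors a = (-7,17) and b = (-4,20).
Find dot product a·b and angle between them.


a·b = -7*(-4) + 17*20 = 28 + 340 = 368
|a| = sqrt(49+289) = 18.3848
|b| = sqrt(16+400) = 20.3961
cos(theta) = 368/(sqrt(338)*sqrt(416)) = 368/sqrt(140608) = 0.981393
theta = arccos(368/sqrt(140608)) = 11.0702 degrees

a·b = 368, theta = 11.0702 deg


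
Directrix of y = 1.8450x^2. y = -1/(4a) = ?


a = 1.8450
1/(4a) = 0.1355
directrix: y = -0.1355 = -0.1355

y = -0.1355


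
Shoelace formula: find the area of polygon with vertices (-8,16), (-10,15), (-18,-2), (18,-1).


sum(xi*y_{i+1}) = -8*15 - 10*(-2) - 18*(-1) + 18*16 = 206
sum(yi*x_{i+1}) = 16*(-10) + 15*(-18) - 2*18 - 1*(-8) = -458
Area = |206 + 458|/2 = 664/2 = 332.0000

332.0000 sq units


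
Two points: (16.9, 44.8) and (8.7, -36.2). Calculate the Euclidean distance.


dx = 8.7 - 16.9 = -8.2
dy = -36.2 - 44.8 = -81.0
d = sqrt(67.24 + 6561.0) = sqrt(6628.24) = 81.4140

81.4140


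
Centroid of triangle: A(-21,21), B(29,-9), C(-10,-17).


Gx = (-21+29- 10)/3 = -2/3 = -0.6667
Gy = (21- 9- 17)/3 = -5/3 = -1.6667

G = (-0.6667, -1.6667)


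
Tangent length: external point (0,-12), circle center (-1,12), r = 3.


d = sqrt((0+ 1)^2 + (-12-12)^2) = sqrt(1+576) = 24.0208
L = sqrt(577.0000 - 9) = sqrt(568.0000) = 23.8328

23.8328


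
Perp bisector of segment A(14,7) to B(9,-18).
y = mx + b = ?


Midpoint = (11.5, -5.5)
Slope of AB = dy/dx = -25/(-5) = 5.0000
Perp slope = -dx/dy = -5/25 = -0.2000
b = My - (perp slope)*Mx = -5.5 + (-5*11.5)/(-25) = -5.5 + 2.3000 = -3.2000

y = -0.2000x - 3.2000


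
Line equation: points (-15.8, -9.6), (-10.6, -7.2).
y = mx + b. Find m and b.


m = (2.4)/(5.2) = 0.4615
b = y1 - m*x1 = -9.6 - (2.4*(-15.8))/(5.2) = -9.6 + 7.2923 = -2.3077

y = 0.4615x - 2.3077


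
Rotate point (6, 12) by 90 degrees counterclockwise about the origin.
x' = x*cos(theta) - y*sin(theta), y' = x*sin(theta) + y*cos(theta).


cos(90) = 0, sin(90) = 1
x' = 6*0 - 12*1 = -12
y' = 6*1 + 12*0 = 6

(-12, 6)


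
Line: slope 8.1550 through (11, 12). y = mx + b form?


y - 12 = 8.1550(x - 11)
y = 8.1550x + 12 - 8.1550*11
y = 8.1550x - 77.7050

y = 8.1550x - 77.7050


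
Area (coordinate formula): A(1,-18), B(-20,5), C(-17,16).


1*(5-16) = -11
-20*(16+ 18) = -680
-17*(-18-5) = 391
sum = -300
Area = |-300|/2 = 150.0000

150.0000 sq units


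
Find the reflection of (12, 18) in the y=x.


Reflection rule for y=x: (y, x)
(12, 18) -> (18, 12)

(18, 12)


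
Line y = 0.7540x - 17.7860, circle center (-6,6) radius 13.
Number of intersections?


Substitute y = 0.7540x - 17.7860: (x+ 6)^2 + (0.7540x- 17.7860-6)^2 = 169
Expand to Ax^2 + Bx + C = 0, where b-k = -23.786
A = 1+m^2 = 1.568516
B = 2(m(b-k) - h) = 2(0.7540*(-23.786) + 6) = -23.869288
C = h^2 + (b-k)^2 - r^2 = 36 + 565.773796 - 169 = 432.773796
disc = B^2-4AC = 569.7429 - 2715.2505 = -2145.5076
disc < 0

0 intersection points


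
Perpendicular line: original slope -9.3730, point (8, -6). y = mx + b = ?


Perpendicular slope = -1/m1 = -1/(-9.3730) = 0.1067
b2 = y0 - m2*x0 = -6 + 8/(-9.3730) = -6 - 0.8535 = -6.8535

y = 0.1067x - 6.8535


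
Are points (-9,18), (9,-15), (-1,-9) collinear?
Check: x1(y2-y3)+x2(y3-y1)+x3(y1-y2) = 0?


-9*(-15+ 9) + 9*(-9-18) - 1*(18+ 15)
= 54 - 243 - 33 = -222

No, not collinear (determinant = -222)


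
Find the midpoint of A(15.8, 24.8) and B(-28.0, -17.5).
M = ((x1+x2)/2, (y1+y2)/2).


Mx = (15.8 - 28.0)/2 = -12.2/2 = -6.1000
My = (24.8 - 17.5)/2 = 7.3/2 = 3.6500

(-6.1000, 3.6500)


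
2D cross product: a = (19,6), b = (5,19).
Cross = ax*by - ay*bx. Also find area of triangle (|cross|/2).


cross = 19*19 - 6*5 = 361 - 30 = 331
Triangle area = |331|/2 = 331/2 = 165.5000

cross = 331, triangle area = 165.5000


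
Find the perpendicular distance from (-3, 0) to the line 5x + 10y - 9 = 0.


|5*(-3) + 10*0 - 9| = |-24| = 24
sqrt(25 + 100) = sqrt(125) = 11.1803
d = 24/sqrt(125) = 2.1466

2.1466


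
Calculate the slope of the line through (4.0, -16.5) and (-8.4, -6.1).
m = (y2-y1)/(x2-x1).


dy = -6.1 + 16.5 = 10.4
dx = -8.4 - 4.0 = -12.4
m = 10.4/(-12.4) = -0.8387

m = -0.8387


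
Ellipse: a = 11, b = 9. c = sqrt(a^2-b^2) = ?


c^2 = 11^2 - 9^2 = 121 - 81 = 40
c = sqrt(40) = 6.3246

c = 6.3246


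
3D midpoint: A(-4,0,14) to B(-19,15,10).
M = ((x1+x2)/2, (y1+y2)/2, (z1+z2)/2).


Mx = (-4- 19)/2 = -11.5000
My = (0+15)/2 = 7.5000
Mz = (14+10)/2 = 12.0000

M = (-11.5000, 7.5000, 12.0000)


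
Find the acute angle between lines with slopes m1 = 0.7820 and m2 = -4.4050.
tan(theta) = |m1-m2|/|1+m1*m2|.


m1-m2 = 5.187
1+m1*m2 = -2.44471
tan(theta) = |5.187/(-2.44471)| = 2.121724
theta = arctan(|5.187/(-2.44471)|) = 64.7648 degrees (acute angle)

64.7648 degrees


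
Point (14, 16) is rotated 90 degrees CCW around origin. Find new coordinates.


cos(90) = 0, sin(90) = 1
x' = 14*0 - 16*1 = -16
y' = 14*1 + 16*0 = 14

(-16, 14)


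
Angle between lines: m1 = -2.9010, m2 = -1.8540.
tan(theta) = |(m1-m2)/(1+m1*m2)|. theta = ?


m1-m2 = -1.047
1+m1*m2 = 6.378454
tan(theta) = |-1.047/6.378454| = 0.164146
theta = arctan(|-1.047/6.378454|) = 9.3218 degrees (acute angle)

9.3218 degrees


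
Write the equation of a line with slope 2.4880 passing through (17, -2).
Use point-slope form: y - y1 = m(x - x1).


y + 2 = 2.4880(x - 17)
y = 2.4880x - 2 - 2.4880*17
y = 2.4880x - 44.2960

y = 2.4880x - 44.2960


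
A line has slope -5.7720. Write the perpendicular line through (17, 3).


Perpendicular slope = -1/m1 = -1/(-5.7720) = 0.1733
b2 = y0 - m2*x0 = 3 + 17/(-5.7720) = 3 - 2.9453 = 0.0547

y = 0.1733x + 0.0547


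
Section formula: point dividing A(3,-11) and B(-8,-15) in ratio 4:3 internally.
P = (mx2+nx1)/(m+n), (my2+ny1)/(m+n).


Px = (4*(-8) + 3*3)/7 = -23/7 = -3.2857
Py = (4*(-15) + 3*(-11))/7 = -93/7 = -13.2857

P = (-3.2857, -13.2857)


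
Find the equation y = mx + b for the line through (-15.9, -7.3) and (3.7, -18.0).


m = (-10.7)/(19.6) = -0.5459
b = y1 - m*x1 = -7.3 - (-10.7*(-15.9))/(19.6) = -7.3 - 8.6801 = -15.9801

y = -0.5459x - 15.9801


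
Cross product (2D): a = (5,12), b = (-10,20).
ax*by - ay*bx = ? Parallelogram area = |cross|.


cross = 5*20 - 12*(-10) = 100 + 120 = 220
Parallelogram area = |220| = 220

cross = 220, parallelogram area = 220


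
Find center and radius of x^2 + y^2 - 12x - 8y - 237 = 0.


h = -D/2 = 12/2 = 6
k = -E/2 = 8/2 = 4
r^2 = h^2 + k^2 - F = 36 + 16 + 237 = 289
r = 17

Center (6, 4), radius = 17
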